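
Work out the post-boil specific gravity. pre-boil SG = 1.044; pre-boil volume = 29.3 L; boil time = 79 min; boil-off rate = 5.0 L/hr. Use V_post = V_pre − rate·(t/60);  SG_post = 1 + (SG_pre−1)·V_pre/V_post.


V_post = 29.3 − 5.0·(79/60) = 22.7167
SG_post = 1 + (1.044 − 1)·29.3/22.7167

1.0568


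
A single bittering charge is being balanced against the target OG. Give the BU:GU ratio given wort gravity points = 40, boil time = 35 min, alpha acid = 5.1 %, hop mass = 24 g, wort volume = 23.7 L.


U = 1.65·0.000125^(GP/1000)·(1−e^(−0.04t))/4.15;  IBU = (α/100)·m·U·1000/V;  BU:GU = IBU/GP
U = 1.65·0.000125^(40/1000)·(1−e^(−0.04·35))/4.15 = 0.2091
IBU = (5.1/100)·24·0.2091·1000/23.7 = 10.7987
BU:GU = 10.7987/40

0.2700


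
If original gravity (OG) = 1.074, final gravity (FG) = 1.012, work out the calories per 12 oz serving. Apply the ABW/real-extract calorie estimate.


ABW = (OG−FG)·131.25·0.79/FG;  °P = 259 − 259/SG (for OG→OE and FG→AE);  RE = 0.1808·OE + 0.8192·AE;  Cal = (6.9·ABW + 4·(RE−0.1))·FG·3.55
ABW = (1.074 − 1.012)·131.25·0.79/1.012 = 6.3524
OE = 259 − 259/1.074 = 17.8454 °P
AE = 259 − 259/1.012 = 3.0711 °P
RE = 0.1808·17.8454 + 0.8192·3.0711 = 5.7423 °P
Cal = (6.9·6.3524 + 4·(5.7423−0.1))·1.012·3.55

238.5518 kcal


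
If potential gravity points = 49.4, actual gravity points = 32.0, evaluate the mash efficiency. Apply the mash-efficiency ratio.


efficiency = actual / potential × 100
efficiency = 32.0 / 49.4 × 100

64.7773 %


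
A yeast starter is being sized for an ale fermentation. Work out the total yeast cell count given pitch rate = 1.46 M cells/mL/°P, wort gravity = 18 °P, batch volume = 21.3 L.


cells (billions) = rate · V_L · °P
cells = 1.46 · 21.3 · 18

559.7640 billion cells


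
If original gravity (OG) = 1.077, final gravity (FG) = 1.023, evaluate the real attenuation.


AA = (OG−FG)/(OG−1)·100;  RA = AA·0.8192
AA = (1.077 − 1.023)/(1.077 − 1)·100 = 70.1299
RA = 70.1299·0.8192

57.4504 %


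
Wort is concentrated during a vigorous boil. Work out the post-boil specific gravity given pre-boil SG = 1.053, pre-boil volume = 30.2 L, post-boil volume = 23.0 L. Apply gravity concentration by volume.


SG_post = 1 + (SG_pre − 1)·V_pre/V_post
pts_pre = (1.053 − 1)·1000 = 53.0000
pts_post = 53.0000·30.2/23.0 = 69.5913
SG_post = 1 + 69.5913/1000

1.0696


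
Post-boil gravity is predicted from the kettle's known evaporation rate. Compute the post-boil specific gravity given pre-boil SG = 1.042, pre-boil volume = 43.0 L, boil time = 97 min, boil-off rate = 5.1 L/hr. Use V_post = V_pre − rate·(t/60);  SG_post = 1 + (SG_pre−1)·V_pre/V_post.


V_post = 43.0 − 5.1·(97/60) = 34.7550
SG_post = 1 + (1.042 − 1)·43.0/34.7550

1.0520


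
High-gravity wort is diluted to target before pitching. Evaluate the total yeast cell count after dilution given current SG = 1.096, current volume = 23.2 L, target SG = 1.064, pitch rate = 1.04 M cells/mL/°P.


V_w = V·((SG_c−1)/(SG_t−1)−1);  °P = 259 − 259/SG_t;  cells = rate·(V+V_w)·°P
V_w = 23.2·((1.096−1)/(1.064−1)−1) = 11.6000
V_final = 23.2 + 11.6000 = 34.8000
°P = 259 − 259/1.064 = 15.5789
cells = 1.04·34.8000·15.5789

563.8333 billion cells


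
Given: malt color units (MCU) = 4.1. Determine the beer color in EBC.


SRM = 1.4922·MCU^0.6859;  EBC = SRM·1.97
SRM = 1.4922·4.1^0.6859 = 3.9277
EBC = 3.9277·1.97

7.7375 EBC


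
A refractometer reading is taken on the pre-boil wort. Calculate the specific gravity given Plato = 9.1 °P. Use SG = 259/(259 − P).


SG = 259/(259 − 9.1)

1.0364


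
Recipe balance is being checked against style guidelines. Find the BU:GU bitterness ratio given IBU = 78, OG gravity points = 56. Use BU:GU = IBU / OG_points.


BU:GU = 78 / 56

1.3929


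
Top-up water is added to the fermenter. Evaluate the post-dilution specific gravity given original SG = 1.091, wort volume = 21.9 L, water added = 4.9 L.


SG_new = 1 + (SG_old − 1)·V_old/(V_old + V_water)
pts = (1.091 − 1)·1000·21.9/(21.9 + 4.9) = 74.3619
SG_new = 1 + 74.3619/1000

1.0744


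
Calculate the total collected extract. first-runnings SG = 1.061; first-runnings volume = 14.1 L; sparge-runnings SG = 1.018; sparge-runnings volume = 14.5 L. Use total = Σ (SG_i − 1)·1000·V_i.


first = (1.061 − 1)·1000·14.1 = 860.1000
sparge = (1.018 − 1)·1000·14.5 = 261.0000
total = 860.1000 + 261.0000

1121.1000 gravity·L


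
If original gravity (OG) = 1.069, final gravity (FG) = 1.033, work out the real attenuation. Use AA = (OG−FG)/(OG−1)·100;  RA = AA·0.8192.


AA = (1.069 − 1.033)/(1.069 − 1)·100 = 52.1739
RA = 52.1739·0.8192

42.7409 %


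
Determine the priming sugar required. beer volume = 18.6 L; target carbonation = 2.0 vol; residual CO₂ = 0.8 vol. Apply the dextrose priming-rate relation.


sugar = (target − residual)·4.0·V
sugar = (2.0 − 0.8)·4.0·18.6

89.2800 g


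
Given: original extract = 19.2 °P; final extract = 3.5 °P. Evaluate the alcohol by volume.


SG = 259/(259 − P);  ABV = (OG − FG)·131.25
OG = 259/(259 − 19.2) = 1.0801
FG = 259/(259 − 3.5) = 1.0137
ABV = (1.0801 − 1.0137)·131.25

8.7108 % ABV


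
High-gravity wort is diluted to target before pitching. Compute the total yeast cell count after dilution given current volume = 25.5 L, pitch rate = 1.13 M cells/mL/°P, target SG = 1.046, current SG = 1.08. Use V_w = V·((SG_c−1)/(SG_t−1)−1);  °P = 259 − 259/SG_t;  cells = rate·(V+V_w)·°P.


V_w = 25.5·((1.08−1)/(1.046−1)−1) = 18.8478
V_final = 25.5 + 18.8478 = 44.3478
°P = 259 − 259/1.046 = 11.3901
cells = 1.13·44.3478·11.3901

570.7904 billion cells


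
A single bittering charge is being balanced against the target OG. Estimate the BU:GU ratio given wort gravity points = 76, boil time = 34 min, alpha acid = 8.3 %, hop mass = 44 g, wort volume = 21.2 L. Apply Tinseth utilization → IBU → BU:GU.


U = 1.65·0.000125^(GP/1000)·(1−e^(−0.04t))/4.15;  IBU = (α/100)·m·U·1000/V;  BU:GU = IBU/GP
U = 1.65·0.000125^(76/1000)·(1−e^(−0.04·34))/4.15 = 0.1493
IBU = (8.3/100)·44·0.1493·1000/21.2 = 25.7148
BU:GU = 25.7148/76

0.3384


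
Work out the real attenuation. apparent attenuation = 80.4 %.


RA = AA · 0.8192
RA = 80.4 · 0.8192

65.8637 %


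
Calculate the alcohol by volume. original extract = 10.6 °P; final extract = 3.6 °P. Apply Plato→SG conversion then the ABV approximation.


SG = 259/(259 − P);  ABV = (OG − FG)·131.25
OG = 259/(259 − 10.6) = 1.0427
FG = 259/(259 − 3.6) = 1.0141
ABV = (1.0427 − 1.0141)·131.25

3.7508 % ABV


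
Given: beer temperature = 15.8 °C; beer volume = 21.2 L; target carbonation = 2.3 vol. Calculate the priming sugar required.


residual = 14.695·(0.01821 + 0.09011·e^(−0.04·T));  sugar = (target − residual)·4.0·V
residual = 14.695·(0.01821 + 0.09011·e^(−0.04·15.8)) = 0.9714
sugar = (2.3 − 0.9714)·4.0·21.2

112.6630 g


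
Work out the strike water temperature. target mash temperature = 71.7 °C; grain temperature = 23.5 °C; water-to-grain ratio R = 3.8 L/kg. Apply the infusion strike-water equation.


T_strike = (0.41/R)·(T_mash − T_grain) + T_mash
T_strike = (0.41/3.8)·(71.7 − 23.5) + 71.7

76.9005 °C


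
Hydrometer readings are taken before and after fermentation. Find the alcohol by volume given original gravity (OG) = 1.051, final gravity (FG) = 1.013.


ABV = (OG − FG) · 131.25
ABV = (1.051 − 1.013) · 131.25

4.9875 % ABV


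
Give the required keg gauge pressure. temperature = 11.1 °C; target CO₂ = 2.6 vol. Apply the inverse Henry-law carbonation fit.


psi = vols/(0.01821 + 0.09011·e^(−0.04·T)) − 14.695
psi = 2.6/(0.01821 + 0.09011·e^(−0.04·11.1)) − 14.695

19.5099 psi


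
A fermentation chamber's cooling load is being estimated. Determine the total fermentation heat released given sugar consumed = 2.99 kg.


Q = m_sugar · 590 kJ/kg
Q = 2.99 · 590

1764.1000 kJ


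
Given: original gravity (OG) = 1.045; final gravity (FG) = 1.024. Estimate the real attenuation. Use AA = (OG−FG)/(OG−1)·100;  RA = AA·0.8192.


AA = (1.045 − 1.024)/(1.045 − 1)·100 = 46.6667
RA = 46.6667·0.8192

38.2293 %


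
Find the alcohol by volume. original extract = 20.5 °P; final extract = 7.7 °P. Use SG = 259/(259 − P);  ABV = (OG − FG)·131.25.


OG = 259/(259 − 20.5) = 1.0860
FG = 259/(259 − 7.7) = 1.0306
ABV = (1.0860 − 1.0306)·131.25

7.2599 % ABV


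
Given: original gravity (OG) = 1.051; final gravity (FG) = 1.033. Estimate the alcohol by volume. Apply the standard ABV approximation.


ABV = (OG − FG) · 131.25
ABV = (1.051 − 1.033) · 131.25

2.3625 % ABV


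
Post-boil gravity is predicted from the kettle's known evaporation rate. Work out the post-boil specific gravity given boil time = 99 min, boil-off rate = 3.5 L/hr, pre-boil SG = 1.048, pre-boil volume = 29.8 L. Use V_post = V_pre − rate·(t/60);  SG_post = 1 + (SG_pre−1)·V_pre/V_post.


V_post = 29.8 − 3.5·(99/60) = 24.0250
SG_post = 1 + (1.048 − 1)·29.8/24.0250

1.0595


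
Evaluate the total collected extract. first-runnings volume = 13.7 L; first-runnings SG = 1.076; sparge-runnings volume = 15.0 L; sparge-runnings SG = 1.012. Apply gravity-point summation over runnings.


total = Σ (SG_i − 1)·1000·V_i
first = (1.076 − 1)·1000·13.7 = 1041.2000
sparge = (1.012 − 1)·1000·15.0 = 180.0000
total = 1041.2000 + 180.0000

1221.2000 gravity·L


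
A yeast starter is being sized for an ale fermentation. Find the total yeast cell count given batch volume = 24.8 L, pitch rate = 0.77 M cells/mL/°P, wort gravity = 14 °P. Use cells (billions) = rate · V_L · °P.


cells = 0.77 · 24.8 · 14

267.3440 billion cells


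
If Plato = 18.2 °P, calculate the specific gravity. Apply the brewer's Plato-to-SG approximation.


SG = 259/(259 − P)
SG = 259/(259 − 18.2)

1.0756


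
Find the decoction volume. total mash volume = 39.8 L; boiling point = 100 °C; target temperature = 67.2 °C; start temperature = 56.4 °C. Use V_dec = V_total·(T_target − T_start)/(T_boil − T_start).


V_dec = 39.8·(67.2 − 56.4)/(100 − 56.4)

9.8587 L


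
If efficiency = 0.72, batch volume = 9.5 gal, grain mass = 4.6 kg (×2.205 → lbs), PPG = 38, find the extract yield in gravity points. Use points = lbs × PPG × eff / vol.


lbs = 4.6 × 2.205 = 10.1430
points = 10.1430 × 38 × 0.72 / 9.5

29.2118 points


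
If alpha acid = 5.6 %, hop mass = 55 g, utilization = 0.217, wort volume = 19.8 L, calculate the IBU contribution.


IBU = (α/100)·mass·U·1000 / V
IBU = (5.6/100)·55·0.217·1000 / 19.8

33.7556 IBU


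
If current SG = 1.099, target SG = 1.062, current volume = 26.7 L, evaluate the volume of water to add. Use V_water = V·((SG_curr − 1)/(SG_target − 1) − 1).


V_water = 26.7·((1.099 − 1)/(1.062 − 1) − 1)

15.9339 L


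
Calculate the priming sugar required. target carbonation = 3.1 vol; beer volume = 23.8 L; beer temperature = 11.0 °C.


residual = 14.695·(0.01821 + 0.09011·e^(−0.04·T));  sugar = (target − residual)·4.0·V
residual = 14.695·(0.01821 + 0.09011·e^(−0.04·11.0)) = 1.1204
sugar = (3.1 − 1.1204)·4.0·23.8

188.4572 g


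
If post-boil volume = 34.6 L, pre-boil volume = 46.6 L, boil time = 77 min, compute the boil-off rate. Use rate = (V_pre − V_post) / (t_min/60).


rate = (46.6 − 34.6) / (77/60)

9.3506 L/hr


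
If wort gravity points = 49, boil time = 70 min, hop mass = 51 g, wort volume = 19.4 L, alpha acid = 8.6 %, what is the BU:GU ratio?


U = 1.65·0.000125^(GP/1000)·(1−e^(−0.04t))/4.15;  IBU = (α/100)·m·U·1000/V;  BU:GU = IBU/GP
U = 1.65·0.000125^(49/1000)·(1−e^(−0.04·70))/4.15 = 0.2404
IBU = (8.6/100)·51·0.2404·1000/19.4 = 54.3507
BU:GU = 54.3507/49

1.1092


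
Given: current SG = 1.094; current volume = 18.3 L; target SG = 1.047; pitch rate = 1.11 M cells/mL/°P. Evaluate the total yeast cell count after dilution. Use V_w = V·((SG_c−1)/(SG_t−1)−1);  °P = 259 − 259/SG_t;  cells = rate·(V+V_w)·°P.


V_w = 18.3·((1.094−1)/(1.047−1)−1) = 18.3000
V_final = 18.3 + 18.3000 = 36.6000
°P = 259 − 259/1.047 = 11.6266
cells = 1.11·36.6000·11.6266

472.3403 billion cells


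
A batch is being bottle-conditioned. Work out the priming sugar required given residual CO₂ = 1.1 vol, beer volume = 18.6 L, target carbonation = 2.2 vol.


sugar = (target − residual)·4.0·V
sugar = (2.2 − 1.1)·4.0·18.6

81.8400 g


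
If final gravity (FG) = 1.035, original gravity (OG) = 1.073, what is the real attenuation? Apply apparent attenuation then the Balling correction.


AA = (OG−FG)/(OG−1)·100;  RA = AA·0.8192
AA = (1.073 − 1.035)/(1.073 − 1)·100 = 52.0548
RA = 52.0548·0.8192

42.6433 %


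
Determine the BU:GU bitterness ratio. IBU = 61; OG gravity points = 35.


BU:GU = IBU / OG_points
BU:GU = 61 / 35

1.7429


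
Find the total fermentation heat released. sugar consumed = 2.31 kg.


Q = m_sugar · 590 kJ/kg
Q = 2.31 · 590

1362.9000 kJ


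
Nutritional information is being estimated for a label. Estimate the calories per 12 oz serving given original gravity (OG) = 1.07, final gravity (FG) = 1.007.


ABW = (OG−FG)·131.25·0.79/FG;  °P = 259 − 259/SG (for OG→OE and FG→AE);  RE = 0.1808·OE + 0.8192·AE;  Cal = (6.9·ABW + 4·(RE−0.1))·FG·3.55
ABW = (1.07 − 1.007)·131.25·0.79/1.007 = 6.4869
OE = 259 − 259/1.07 = 16.9439 °P
AE = 259 − 259/1.007 = 1.8004 °P
RE = 0.1808·16.9439 + 0.8192·1.8004 = 4.5383 °P
Cal = (6.9·6.4869 + 4·(4.5383−0.1))·1.007·3.55

223.4747 kcal


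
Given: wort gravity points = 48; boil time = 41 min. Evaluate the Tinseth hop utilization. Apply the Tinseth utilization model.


U = 1.65·0.000125^(GP/1000) · (1 − e^(−0.04·t))/4.15
bigness = 1.65·0.000125^(48/1000) = 1.0719
boil_factor = (1 − e^(−0.04·41))/4.15 = 0.1942
U = 1.0719 · 0.1942

0.2082


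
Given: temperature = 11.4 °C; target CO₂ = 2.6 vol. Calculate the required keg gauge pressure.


psi = vols/(0.01821 + 0.09011·e^(−0.04·T)) − 14.695
psi = 2.6/(0.01821 + 0.09011·e^(−0.04·11.4)) − 14.695

19.8230 psi


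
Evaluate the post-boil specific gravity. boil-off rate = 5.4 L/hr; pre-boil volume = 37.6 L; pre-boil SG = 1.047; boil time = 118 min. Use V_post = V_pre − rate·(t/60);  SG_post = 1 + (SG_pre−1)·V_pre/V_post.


V_post = 37.6 − 5.4·(118/60) = 26.9800
SG_post = 1 + (1.047 − 1)·37.6/26.9800

1.0655


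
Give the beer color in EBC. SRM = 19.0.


EBC = SRM · 1.97
EBC = 19.0 · 1.97

37.4300 EBC


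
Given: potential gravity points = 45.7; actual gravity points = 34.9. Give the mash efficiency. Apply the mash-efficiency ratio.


efficiency = actual / potential × 100
efficiency = 34.9 / 45.7 × 100

76.3676 %


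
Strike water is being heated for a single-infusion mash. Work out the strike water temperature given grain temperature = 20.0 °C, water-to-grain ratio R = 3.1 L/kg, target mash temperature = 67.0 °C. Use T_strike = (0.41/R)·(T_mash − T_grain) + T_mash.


T_strike = (0.41/3.1)·(67.0 − 20.0) + 67.0

73.2161 °C


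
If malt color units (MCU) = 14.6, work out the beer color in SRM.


SRM = 1.4922 · MCU^0.6859
SRM = 1.4922 · 14.6^0.6859

9.3855 SRM


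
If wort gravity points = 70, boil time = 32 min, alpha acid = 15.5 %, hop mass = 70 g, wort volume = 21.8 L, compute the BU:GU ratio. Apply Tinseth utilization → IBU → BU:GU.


U = 1.65·0.000125^(GP/1000)·(1−e^(−0.04t))/4.15;  IBU = (α/100)·m·U·1000/V;  BU:GU = IBU/GP
U = 1.65·0.000125^(70/1000)·(1−e^(−0.04·32))/4.15 = 0.1530
IBU = (15.5/100)·70·0.1530·1000/21.8 = 76.1566
BU:GU = 76.1566/70

1.0880


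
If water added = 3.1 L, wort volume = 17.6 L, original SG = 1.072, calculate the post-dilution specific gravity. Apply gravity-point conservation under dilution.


SG_new = 1 + (SG_old − 1)·V_old/(V_old + V_water)
pts = (1.072 − 1)·1000·17.6/(17.6 + 3.1) = 61.2174
SG_new = 1 + 61.2174/1000

1.0612


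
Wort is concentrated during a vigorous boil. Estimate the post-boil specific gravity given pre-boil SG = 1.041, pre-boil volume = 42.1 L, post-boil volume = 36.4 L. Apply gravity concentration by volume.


SG_post = 1 + (SG_pre − 1)·V_pre/V_post
pts_pre = (1.041 − 1)·1000 = 41.0000
pts_post = 41.0000·42.1/36.4 = 47.4203
SG_post = 1 + 47.4203/1000

1.0474


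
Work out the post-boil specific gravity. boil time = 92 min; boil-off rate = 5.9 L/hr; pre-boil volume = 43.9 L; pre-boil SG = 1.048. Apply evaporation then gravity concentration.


V_post = V_pre − rate·(t/60);  SG_post = 1 + (SG_pre−1)·V_pre/V_post
V_post = 43.9 − 5.9·(92/60) = 34.8533
SG_post = 1 + (1.048 − 1)·43.9/34.8533

1.0605


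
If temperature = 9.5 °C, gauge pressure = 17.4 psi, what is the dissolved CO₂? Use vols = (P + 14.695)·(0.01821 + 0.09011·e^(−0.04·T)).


vols = (17.4 + 14.695)·(0.01821 + 0.09011·e^(−0.04·9.5))

2.5622 volumes


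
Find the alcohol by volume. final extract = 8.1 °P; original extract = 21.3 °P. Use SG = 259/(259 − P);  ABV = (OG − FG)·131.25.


OG = 259/(259 − 21.3) = 1.0896
FG = 259/(259 − 8.1) = 1.0323
ABV = (1.0896 − 1.0323)·131.25

7.5239 % ABV


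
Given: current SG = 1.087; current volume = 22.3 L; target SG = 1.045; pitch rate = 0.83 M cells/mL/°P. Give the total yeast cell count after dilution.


V_w = V·((SG_c−1)/(SG_t−1)−1);  °P = 259 − 259/SG_t;  cells = rate·(V+V_w)·°P
V_w = 22.3·((1.087−1)/(1.045−1)−1) = 20.8133
V_final = 22.3 + 20.8133 = 43.1133
°P = 259 − 259/1.045 = 11.1531
cells = 0.83·43.1133·11.1531

399.1036 billion cells


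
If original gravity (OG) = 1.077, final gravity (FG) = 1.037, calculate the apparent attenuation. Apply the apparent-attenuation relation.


AA = (OG − FG)/(OG − 1) · 100
AA = (1.077 − 1.037)/(1.077 − 1) · 100

51.9481 %


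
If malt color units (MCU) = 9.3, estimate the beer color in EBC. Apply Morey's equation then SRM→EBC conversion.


SRM = 1.4922·MCU^0.6859;  EBC = SRM·1.97
SRM = 1.4922·9.3^0.6859 = 6.8883
EBC = 6.8883·1.97

13.5699 EBC


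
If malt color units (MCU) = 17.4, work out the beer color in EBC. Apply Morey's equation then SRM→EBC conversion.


SRM = 1.4922·MCU^0.6859;  EBC = SRM·1.97
SRM = 1.4922·17.4^0.6859 = 10.5857
EBC = 10.5857·1.97

20.8538 EBC


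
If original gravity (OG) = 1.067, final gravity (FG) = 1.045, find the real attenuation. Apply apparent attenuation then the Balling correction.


AA = (OG−FG)/(OG−1)·100;  RA = AA·0.8192
AA = (1.067 − 1.045)/(1.067 − 1)·100 = 32.8358
RA = 32.8358·0.8192

26.8991 %


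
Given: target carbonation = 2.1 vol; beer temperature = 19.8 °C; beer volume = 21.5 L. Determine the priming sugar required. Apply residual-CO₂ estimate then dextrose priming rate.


residual = 14.695·(0.01821 + 0.09011·e^(−0.04·T));  sugar = (target − residual)·4.0·V
residual = 14.695·(0.01821 + 0.09011·e^(−0.04·19.8)) = 0.8674
sugar = (2.1 − 0.8674)·4.0·21.5

106.0069 g


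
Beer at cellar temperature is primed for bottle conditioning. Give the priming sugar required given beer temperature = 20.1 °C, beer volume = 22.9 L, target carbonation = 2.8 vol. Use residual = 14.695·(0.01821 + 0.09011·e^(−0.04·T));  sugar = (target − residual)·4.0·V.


residual = 14.695·(0.01821 + 0.09011·e^(−0.04·20.1)) = 0.8602
sugar = (2.8 − 0.8602)·4.0·22.9

177.6850 g


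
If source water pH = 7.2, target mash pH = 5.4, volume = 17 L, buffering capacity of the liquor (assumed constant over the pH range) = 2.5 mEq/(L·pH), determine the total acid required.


acid = buffering capacity · (pH_source − pH_target) · V
acid = 2.5 · (7.2 − 5.4) · 17

76.5000 mEq


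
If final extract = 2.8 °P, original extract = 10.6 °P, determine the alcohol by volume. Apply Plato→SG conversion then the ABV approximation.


SG = 259/(259 − P);  ABV = (OG − FG)·131.25
OG = 259/(259 − 10.6) = 1.0427
FG = 259/(259 − 2.8) = 1.0109
ABV = (1.0427 − 1.0109)·131.25

4.1664 % ABV


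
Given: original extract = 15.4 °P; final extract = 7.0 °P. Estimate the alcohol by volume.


SG = 259/(259 − P);  ABV = (OG − FG)·131.25
OG = 259/(259 − 15.4) = 1.0632
FG = 259/(259 − 7.0) = 1.0278
ABV = (1.0632 − 1.0278)·131.25

4.6516 % ABV


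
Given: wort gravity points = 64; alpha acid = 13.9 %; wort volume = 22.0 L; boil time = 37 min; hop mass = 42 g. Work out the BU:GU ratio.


U = 1.65·0.000125^(GP/1000)·(1−e^(−0.04t))/4.15;  IBU = (α/100)·m·U·1000/V;  BU:GU = IBU/GP
U = 1.65·0.000125^(64/1000)·(1−e^(−0.04·37))/4.15 = 0.1728
IBU = (13.9/100)·42·0.1728·1000/22.0 = 45.8459
BU:GU = 45.8459/64

0.7163


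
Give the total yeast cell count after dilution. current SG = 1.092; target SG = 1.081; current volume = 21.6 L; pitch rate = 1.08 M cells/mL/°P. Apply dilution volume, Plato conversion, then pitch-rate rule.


V_w = V·((SG_c−1)/(SG_t−1)−1);  °P = 259 − 259/SG_t;  cells = rate·(V+V_w)·°P
V_w = 21.6·((1.092−1)/(1.081−1)−1) = 2.9333
V_final = 21.6 + 2.9333 = 24.5333
°P = 259 − 259/1.081 = 19.4070
cells = 1.08·24.5333·19.4070

514.2087 billion cells


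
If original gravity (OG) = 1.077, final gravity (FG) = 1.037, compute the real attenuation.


AA = (OG−FG)/(OG−1)·100;  RA = AA·0.8192
AA = (1.077 − 1.037)/(1.077 − 1)·100 = 51.9481
RA = 51.9481·0.8192

42.5558 %


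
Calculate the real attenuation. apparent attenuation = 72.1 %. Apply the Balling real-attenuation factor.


RA = AA · 0.8192
RA = 72.1 · 0.8192

59.0643 %


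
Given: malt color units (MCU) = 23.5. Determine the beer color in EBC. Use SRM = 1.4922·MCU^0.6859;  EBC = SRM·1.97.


SRM = 1.4922·23.5^0.6859 = 13.0090
EBC = 13.0090·1.97

25.6276 EBC


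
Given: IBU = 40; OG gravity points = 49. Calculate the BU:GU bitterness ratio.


BU:GU = IBU / OG_points
BU:GU = 40 / 49

0.8163


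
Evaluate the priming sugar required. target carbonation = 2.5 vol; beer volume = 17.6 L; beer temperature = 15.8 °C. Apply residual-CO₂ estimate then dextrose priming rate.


residual = 14.695·(0.01821 + 0.09011·e^(−0.04·T));  sugar = (target − residual)·4.0·V
residual = 14.695·(0.01821 + 0.09011·e^(−0.04·15.8)) = 0.9714
sugar = (2.5 − 0.9714)·4.0·17.6

107.6115 g


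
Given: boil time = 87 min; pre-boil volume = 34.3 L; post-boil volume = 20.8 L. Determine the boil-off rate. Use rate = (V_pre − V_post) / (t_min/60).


rate = (34.3 − 20.8) / (87/60)

9.3103 L/hr


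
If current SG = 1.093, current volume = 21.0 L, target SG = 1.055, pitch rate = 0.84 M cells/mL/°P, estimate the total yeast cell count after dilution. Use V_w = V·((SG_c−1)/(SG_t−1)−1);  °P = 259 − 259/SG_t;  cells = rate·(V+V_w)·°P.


V_w = 21.0·((1.093−1)/(1.055−1)−1) = 14.5091
V_final = 21.0 + 14.5091 = 35.5091
°P = 259 − 259/1.055 = 13.5024
cells = 0.84·35.5091·13.5024

402.7438 billion cells


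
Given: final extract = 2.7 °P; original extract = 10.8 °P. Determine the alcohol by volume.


SG = 259/(259 − P);  ABV = (OG − FG)·131.25
OG = 259/(259 − 10.8) = 1.0435
FG = 259/(259 − 2.7) = 1.0105
ABV = (1.0435 − 1.0105)·131.25

4.3285 % ABV


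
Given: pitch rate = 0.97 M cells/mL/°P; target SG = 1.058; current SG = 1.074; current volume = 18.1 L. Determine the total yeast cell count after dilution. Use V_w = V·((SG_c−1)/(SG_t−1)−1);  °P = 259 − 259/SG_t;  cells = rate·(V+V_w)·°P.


V_w = 18.1·((1.074−1)/(1.058−1)−1) = 4.9931
V_final = 18.1 + 4.9931 = 23.0931
°P = 259 − 259/1.058 = 14.1985
cells = 0.97·23.0931·14.1985

318.0505 billion cells


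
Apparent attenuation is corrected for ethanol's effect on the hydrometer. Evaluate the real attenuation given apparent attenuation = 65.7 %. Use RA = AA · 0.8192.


RA = 65.7 · 0.8192

53.8214 %


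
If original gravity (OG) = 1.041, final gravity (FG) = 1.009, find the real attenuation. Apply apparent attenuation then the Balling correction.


AA = (OG−FG)/(OG−1)·100;  RA = AA·0.8192
AA = (1.041 − 1.009)/(1.041 − 1)·100 = 78.0488
RA = 78.0488·0.8192

63.9376 %


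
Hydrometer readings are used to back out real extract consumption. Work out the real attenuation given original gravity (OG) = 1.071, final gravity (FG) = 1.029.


AA = (OG−FG)/(OG−1)·100;  RA = AA·0.8192
AA = (1.071 − 1.029)/(1.071 − 1)·100 = 59.1549
RA = 59.1549·0.8192

48.4597 %


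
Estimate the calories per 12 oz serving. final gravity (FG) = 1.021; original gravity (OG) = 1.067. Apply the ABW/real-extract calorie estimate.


ABW = (OG−FG)·131.25·0.79/FG;  °P = 259 − 259/SG (for OG→OE and FG→AE);  RE = 0.1808·OE + 0.8192·AE;  Cal = (6.9·ABW + 4·(RE−0.1))·FG·3.55
ABW = (1.067 − 1.021)·131.25·0.79/1.021 = 4.6715
OE = 259 − 259/1.067 = 16.2634 °P
AE = 259 − 259/1.021 = 5.3271 °P
RE = 0.1808·16.2634 + 0.8192·5.3271 = 7.3044 °P
Cal = (6.9·4.6715 + 4·(7.3044−0.1))·1.021·3.55

221.2828 kcal


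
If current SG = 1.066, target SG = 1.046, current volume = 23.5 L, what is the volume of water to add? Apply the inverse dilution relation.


V_water = V·((SG_curr − 1)/(SG_target − 1) − 1)
V_water = 23.5·((1.066 − 1)/(1.046 − 1) − 1)

10.2174 L


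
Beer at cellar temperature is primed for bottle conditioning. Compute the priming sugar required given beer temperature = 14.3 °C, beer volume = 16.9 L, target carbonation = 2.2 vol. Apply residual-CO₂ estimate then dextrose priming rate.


residual = 14.695·(0.01821 + 0.09011·e^(−0.04·T));  sugar = (target − residual)·4.0·V
residual = 14.695·(0.01821 + 0.09011·e^(−0.04·14.3)) = 1.0149
sugar = (2.2 − 1.0149)·4.0·16.9

80.1094 g


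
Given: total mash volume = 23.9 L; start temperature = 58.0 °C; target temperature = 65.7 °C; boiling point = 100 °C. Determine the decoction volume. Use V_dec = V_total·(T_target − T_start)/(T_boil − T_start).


V_dec = 23.9·(65.7 − 58.0)/(100 − 58.0)

4.3817 L


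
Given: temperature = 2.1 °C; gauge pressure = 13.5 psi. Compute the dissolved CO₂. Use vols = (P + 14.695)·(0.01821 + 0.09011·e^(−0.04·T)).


vols = (13.5 + 14.695)·(0.01821 + 0.09011·e^(−0.04·2.1))

2.8494 volumes


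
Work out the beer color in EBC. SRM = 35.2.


EBC = SRM · 1.97
EBC = 35.2 · 1.97

69.3440 EBC


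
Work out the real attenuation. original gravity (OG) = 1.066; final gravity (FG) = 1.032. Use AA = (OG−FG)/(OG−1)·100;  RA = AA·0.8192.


AA = (1.066 − 1.032)/(1.066 − 1)·100 = 51.5152
RA = 51.5152·0.8192

42.2012 %


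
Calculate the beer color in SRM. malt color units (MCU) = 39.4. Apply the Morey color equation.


SRM = 1.4922 · MCU^0.6859
SRM = 1.4922 · 39.4^0.6859

18.5429 SRM


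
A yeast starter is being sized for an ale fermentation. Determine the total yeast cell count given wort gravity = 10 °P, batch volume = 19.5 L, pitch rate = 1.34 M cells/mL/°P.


cells (billions) = rate · V_L · °P
cells = 1.34 · 19.5 · 10

261.3000 billion cells


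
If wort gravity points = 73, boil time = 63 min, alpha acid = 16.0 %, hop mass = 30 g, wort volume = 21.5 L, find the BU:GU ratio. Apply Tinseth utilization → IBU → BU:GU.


U = 1.65·0.000125^(GP/1000)·(1−e^(−0.04t))/4.15;  IBU = (α/100)·m·U·1000/V;  BU:GU = IBU/GP
U = 1.65·0.000125^(73/1000)·(1−e^(−0.04·63))/4.15 = 0.1897
IBU = (16.0/100)·30·0.1897·1000/21.5 = 42.3530
BU:GU = 42.3530/73

0.5802


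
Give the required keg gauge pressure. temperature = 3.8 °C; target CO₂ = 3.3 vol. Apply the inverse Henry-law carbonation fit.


psi = vols/(0.01821 + 0.09011·e^(−0.04·T)) − 14.695
psi = 3.3/(0.01821 + 0.09011·e^(−0.04·3.8)) − 14.695

19.8190 psi


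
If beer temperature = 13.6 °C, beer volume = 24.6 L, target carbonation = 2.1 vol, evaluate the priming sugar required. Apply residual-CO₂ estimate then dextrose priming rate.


residual = 14.695·(0.01821 + 0.09011·e^(−0.04·T));  sugar = (target − residual)·4.0·V
residual = 14.695·(0.01821 + 0.09011·e^(−0.04·13.6)) = 1.0362
sugar = (2.1 − 1.0362)·4.0·24.6

104.6808 g


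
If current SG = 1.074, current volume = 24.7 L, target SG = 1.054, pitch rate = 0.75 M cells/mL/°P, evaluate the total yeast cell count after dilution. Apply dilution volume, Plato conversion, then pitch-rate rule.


V_w = V·((SG_c−1)/(SG_t−1)−1);  °P = 259 − 259/SG_t;  cells = rate·(V+V_w)·°P
V_w = 24.7·((1.074−1)/(1.054−1)−1) = 9.1481
V_final = 24.7 + 9.1481 = 33.8481
°P = 259 − 259/1.054 = 13.2694
cells = 0.75·33.8481·13.2694

336.8597 billion cells


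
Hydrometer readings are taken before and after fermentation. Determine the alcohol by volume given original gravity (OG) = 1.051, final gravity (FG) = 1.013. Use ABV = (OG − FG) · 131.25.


ABV = (1.051 − 1.013) · 131.25

4.9875 % ABV


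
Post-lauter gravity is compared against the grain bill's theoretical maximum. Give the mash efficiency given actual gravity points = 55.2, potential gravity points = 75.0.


efficiency = actual / potential × 100
efficiency = 55.2 / 75.0 × 100

73.6000 %


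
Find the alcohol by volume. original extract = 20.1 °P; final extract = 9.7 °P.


SG = 259/(259 − P);  ABV = (OG − FG)·131.25
OG = 259/(259 − 20.1) = 1.0841
FG = 259/(259 − 9.7) = 1.0389
ABV = (1.0841 − 1.0389)·131.25

5.9360 % ABV


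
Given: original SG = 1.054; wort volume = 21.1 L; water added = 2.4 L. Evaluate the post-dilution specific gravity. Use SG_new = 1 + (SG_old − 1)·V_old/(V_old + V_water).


pts = (1.054 − 1)·1000·21.1/(21.1 + 2.4) = 48.4851
SG_new = 1 + 48.4851/1000

1.0485


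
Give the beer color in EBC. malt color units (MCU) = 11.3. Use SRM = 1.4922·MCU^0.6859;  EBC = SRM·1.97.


SRM = 1.4922·11.3^0.6859 = 7.8729
EBC = 7.8729·1.97

15.5096 EBC


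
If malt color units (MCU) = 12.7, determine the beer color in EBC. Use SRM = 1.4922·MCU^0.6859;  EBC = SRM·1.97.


SRM = 1.4922·12.7^0.6859 = 8.5295
EBC = 8.5295·1.97

16.8032 EBC


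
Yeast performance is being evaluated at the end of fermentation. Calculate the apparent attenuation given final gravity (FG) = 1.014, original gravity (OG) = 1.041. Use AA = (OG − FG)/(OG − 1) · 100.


AA = (1.041 − 1.014)/(1.041 − 1) · 100

65.8537 %


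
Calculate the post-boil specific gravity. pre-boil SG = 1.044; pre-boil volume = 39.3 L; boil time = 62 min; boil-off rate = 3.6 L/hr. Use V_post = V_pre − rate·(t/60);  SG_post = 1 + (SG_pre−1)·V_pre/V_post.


V_post = 39.3 − 3.6·(62/60) = 35.5800
SG_post = 1 + (1.044 − 1)·39.3/35.5800

1.0486


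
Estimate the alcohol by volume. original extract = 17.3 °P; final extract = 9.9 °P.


SG = 259/(259 − P);  ABV = (OG − FG)·131.25
OG = 259/(259 − 17.3) = 1.0716
FG = 259/(259 − 9.9) = 1.0397
ABV = (1.0716 − 1.0397)·131.25

4.1781 % ABV


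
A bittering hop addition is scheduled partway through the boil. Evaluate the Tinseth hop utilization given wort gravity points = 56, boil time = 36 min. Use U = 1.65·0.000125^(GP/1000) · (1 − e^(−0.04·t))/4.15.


bigness = 1.65·0.000125^(56/1000) = 0.9975
boil_factor = (1 − e^(−0.04·36))/4.15 = 0.1839
U = 0.9975 · 0.1839

0.1834


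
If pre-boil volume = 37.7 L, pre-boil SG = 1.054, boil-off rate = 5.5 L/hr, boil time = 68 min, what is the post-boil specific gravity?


V_post = V_pre − rate·(t/60);  SG_post = 1 + (SG_pre−1)·V_pre/V_post
V_post = 37.7 − 5.5·(68/60) = 31.4667
SG_post = 1 + (1.054 − 1)·37.7/31.4667

1.0647


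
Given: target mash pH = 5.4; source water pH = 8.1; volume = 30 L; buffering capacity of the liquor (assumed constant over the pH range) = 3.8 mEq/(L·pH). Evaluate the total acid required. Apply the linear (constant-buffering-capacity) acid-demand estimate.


acid = buffering capacity · (pH_source − pH_target) · V
acid = 3.8 · (8.1 − 5.4) · 30

307.8000 mEq


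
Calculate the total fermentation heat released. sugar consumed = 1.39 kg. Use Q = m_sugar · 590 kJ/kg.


Q = 1.39 · 590

820.1000 kJ


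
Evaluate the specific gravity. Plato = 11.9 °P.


SG = 259/(259 − P)
SG = 259/(259 − 11.9)

1.0482


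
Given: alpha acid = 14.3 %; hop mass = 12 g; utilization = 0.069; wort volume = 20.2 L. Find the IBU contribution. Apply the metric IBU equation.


IBU = (α/100)·mass·U·1000 / V
IBU = (14.3/100)·12·0.069·1000 / 20.2

5.8616 IBU


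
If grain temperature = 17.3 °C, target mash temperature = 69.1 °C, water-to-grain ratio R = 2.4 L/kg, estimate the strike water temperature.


T_strike = (0.41/R)·(T_mash − T_grain) + T_mash
T_strike = (0.41/2.4)·(69.1 − 17.3) + 69.1

77.9492 °C


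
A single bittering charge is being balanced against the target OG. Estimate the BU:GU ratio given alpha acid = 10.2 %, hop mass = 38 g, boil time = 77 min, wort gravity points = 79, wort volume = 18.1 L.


U = 1.65·0.000125^(GP/1000)·(1−e^(−0.04t))/4.15;  IBU = (α/100)·m·U·1000/V;  BU:GU = IBU/GP
U = 1.65·0.000125^(79/1000)·(1−e^(−0.04·77))/4.15 = 0.1865
IBU = (10.2/100)·38·0.1865·1000/18.1 = 39.9359
BU:GU = 39.9359/79

0.5055


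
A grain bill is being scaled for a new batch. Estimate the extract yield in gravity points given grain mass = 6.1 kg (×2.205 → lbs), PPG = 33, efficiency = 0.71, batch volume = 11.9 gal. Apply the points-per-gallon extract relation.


points = lbs × PPG × eff / vol
lbs = 6.1 × 2.205 = 13.4505
points = 13.4505 × 33 × 0.71 / 11.9

26.4828 points


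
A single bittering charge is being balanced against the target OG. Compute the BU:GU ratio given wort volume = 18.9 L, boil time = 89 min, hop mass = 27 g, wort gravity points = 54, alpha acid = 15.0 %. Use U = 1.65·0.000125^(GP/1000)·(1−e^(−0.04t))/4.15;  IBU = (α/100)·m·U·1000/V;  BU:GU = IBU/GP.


U = 1.65·0.000125^(54/1000)·(1−e^(−0.04·89))/4.15 = 0.2378
IBU = (15.0/100)·27·0.2378·1000/18.9 = 50.9486
BU:GU = 50.9486/54

0.9435


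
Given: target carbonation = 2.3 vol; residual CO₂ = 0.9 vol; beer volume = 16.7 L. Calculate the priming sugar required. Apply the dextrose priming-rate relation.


sugar = (target − residual)·4.0·V
sugar = (2.3 − 0.9)·4.0·16.7

93.5200 g


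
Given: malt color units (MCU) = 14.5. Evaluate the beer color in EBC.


SRM = 1.4922·MCU^0.6859;  EBC = SRM·1.97
SRM = 1.4922·14.5^0.6859 = 9.3413
EBC = 9.3413·1.97

18.4024 EBC


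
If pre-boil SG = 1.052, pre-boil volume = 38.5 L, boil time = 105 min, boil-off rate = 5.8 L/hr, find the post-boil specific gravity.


V_post = V_pre − rate·(t/60);  SG_post = 1 + (SG_pre−1)·V_pre/V_post
V_post = 38.5 − 5.8·(105/60) = 28.3500
SG_post = 1 + (1.052 − 1)·38.5/28.3500

1.0706


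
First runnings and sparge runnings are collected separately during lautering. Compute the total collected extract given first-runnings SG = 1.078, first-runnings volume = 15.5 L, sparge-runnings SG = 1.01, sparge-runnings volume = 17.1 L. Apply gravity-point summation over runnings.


total = Σ (SG_i − 1)·1000·V_i
first = (1.078 − 1)·1000·15.5 = 1209.0000
sparge = (1.01 − 1)·1000·17.1 = 171.0000
total = 1209.0000 + 171.0000

1380.0000 gravity·L


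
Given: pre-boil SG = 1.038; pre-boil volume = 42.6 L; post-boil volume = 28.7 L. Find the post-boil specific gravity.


SG_post = 1 + (SG_pre − 1)·V_pre/V_post
pts_pre = (1.038 − 1)·1000 = 38.0000
pts_post = 38.0000·42.6/28.7 = 56.4042
SG_post = 1 + 56.4042/1000

1.0564


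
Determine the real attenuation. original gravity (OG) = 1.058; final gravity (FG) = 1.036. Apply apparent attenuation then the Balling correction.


AA = (OG−FG)/(OG−1)·100;  RA = AA·0.8192
AA = (1.058 − 1.036)/(1.058 − 1)·100 = 37.9310
RA = 37.9310·0.8192

31.0731 %


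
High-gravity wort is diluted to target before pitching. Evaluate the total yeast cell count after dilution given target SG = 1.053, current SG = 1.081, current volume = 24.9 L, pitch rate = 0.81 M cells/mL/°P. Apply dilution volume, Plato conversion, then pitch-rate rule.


V_w = V·((SG_c−1)/(SG_t−1)−1);  °P = 259 − 259/SG_t;  cells = rate·(V+V_w)·°P
V_w = 24.9·((1.081−1)/(1.053−1)−1) = 13.1547
V_final = 24.9 + 13.1547 = 38.0547
°P = 259 − 259/1.053 = 13.0361
cells = 0.81·38.0547·13.0361

401.8285 billion cells


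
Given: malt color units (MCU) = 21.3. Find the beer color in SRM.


SRM = 1.4922 · MCU^0.6859
SRM = 1.4922 · 21.3^0.6859

12.1608 SRM


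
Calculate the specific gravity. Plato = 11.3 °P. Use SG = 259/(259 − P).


SG = 259/(259 − 11.3)

1.0456


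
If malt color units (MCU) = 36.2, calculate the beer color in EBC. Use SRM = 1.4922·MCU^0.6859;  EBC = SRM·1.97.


SRM = 1.4922·36.2^0.6859 = 17.4963
EBC = 17.4963·1.97

34.4676 EBC


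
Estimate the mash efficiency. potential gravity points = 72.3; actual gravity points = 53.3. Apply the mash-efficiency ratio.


efficiency = actual / potential × 100
efficiency = 53.3 / 72.3 × 100

73.7206 %


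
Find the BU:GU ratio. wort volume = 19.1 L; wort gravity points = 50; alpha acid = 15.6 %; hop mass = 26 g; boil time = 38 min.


U = 1.65·0.000125^(GP/1000)·(1−e^(−0.04t))/4.15;  IBU = (α/100)·m·U·1000/V;  BU:GU = IBU/GP
U = 1.65·0.000125^(50/1000)·(1−e^(−0.04·38))/4.15 = 0.1982
IBU = (15.6/100)·26·0.1982·1000/19.1 = 42.0879
BU:GU = 42.0879/50

0.8418


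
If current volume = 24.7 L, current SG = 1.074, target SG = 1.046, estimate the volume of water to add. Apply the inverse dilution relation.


V_water = V·((SG_curr − 1)/(SG_target − 1) − 1)
V_water = 24.7·((1.074 − 1)/(1.046 − 1) − 1)

15.0348 L


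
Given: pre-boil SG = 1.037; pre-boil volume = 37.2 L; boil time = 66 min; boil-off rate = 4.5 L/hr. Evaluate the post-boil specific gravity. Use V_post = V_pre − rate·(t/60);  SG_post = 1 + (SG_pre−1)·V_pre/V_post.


V_post = 37.2 − 4.5·(66/60) = 32.2500
SG_post = 1 + (1.037 − 1)·37.2/32.2500

1.0427


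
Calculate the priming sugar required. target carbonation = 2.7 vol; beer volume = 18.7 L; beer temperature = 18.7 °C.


residual = 14.695·(0.01821 + 0.09011·e^(−0.04·T));  sugar = (target − residual)·4.0·V
residual = 14.695·(0.01821 + 0.09011·e^(−0.04·18.7)) = 0.8943
sugar = (2.7 − 0.8943)·4.0·18.7

135.0634 g


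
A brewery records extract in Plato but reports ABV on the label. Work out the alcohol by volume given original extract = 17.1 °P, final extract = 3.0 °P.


SG = 259/(259 − P);  ABV = (OG − FG)·131.25
OG = 259/(259 − 17.1) = 1.0707
FG = 259/(259 − 3.0) = 1.0117
ABV = (1.0707 − 1.0117)·131.25

7.7400 % ABV


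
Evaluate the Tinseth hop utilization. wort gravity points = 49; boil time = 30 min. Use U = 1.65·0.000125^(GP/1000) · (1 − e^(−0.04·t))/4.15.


bigness = 1.65·0.000125^(49/1000) = 1.0623
boil_factor = (1 − e^(−0.04·30))/4.15 = 0.1684
U = 1.0623 · 0.1684

0.1789


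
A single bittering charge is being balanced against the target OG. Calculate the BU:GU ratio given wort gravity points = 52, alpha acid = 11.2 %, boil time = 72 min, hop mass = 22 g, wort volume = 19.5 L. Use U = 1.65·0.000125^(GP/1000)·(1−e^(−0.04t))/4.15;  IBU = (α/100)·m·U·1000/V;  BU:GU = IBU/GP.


U = 1.65·0.000125^(52/1000)·(1−e^(−0.04·72))/4.15 = 0.2352
IBU = (11.2/100)·22·0.2352·1000/19.5 = 29.7161
BU:GU = 29.7161/52

0.5715


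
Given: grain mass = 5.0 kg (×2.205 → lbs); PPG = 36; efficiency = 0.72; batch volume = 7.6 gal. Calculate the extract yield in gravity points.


points = lbs × PPG × eff / vol
lbs = 5.0 × 2.205 = 11.0250
points = 11.0250 × 36 × 0.72 / 7.6

37.6011 points
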